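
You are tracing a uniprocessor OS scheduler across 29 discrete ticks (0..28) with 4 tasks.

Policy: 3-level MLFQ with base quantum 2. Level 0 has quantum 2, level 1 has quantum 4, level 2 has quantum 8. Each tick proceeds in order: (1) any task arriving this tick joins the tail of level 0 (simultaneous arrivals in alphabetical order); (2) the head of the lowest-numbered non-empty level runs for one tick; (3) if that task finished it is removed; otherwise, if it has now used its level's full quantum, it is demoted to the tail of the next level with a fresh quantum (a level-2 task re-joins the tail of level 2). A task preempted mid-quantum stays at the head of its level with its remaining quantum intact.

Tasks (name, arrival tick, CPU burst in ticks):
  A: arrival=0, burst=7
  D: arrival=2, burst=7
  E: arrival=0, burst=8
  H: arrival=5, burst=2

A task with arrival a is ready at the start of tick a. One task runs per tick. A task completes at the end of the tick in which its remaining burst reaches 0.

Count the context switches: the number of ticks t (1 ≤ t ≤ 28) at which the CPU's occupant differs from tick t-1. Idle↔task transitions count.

t=0: L0/L1/L2 = AE/-/- → run A
t=1: L0/L1/L2 = AE/-/- → run A
t=2: L0/L1/L2 = ED/A/- → run E
t=3: L0/L1/L2 = ED/A/- → run E
t=4: L0/L1/L2 = D/AE/- → run D
t=5: L0/L1/L2 = DH/AE/- → run D
t=6: L0/L1/L2 = H/AED/- → run H
t=7: L0/L1/L2 = H/AED/- → run H
t=8: L0/L1/L2 = -/AED/- → run A
t=9: L0/L1/L2 = -/AED/- → run A
t=10: L0/L1/L2 = -/AED/- → run A
t=11: L0/L1/L2 = -/AED/- → run A
t=12: L0/L1/L2 = -/ED/A → run E
t=13: L0/L1/L2 = -/ED/A → run E
t=14: L0/L1/L2 = -/ED/A → run E
t=15: L0/L1/L2 = -/ED/A → run E
t=16: L0/L1/L2 = -/D/AE → run D
t=17: L0/L1/L2 = -/D/AE → run D
t=18: L0/L1/L2 = -/D/AE → run D
t=19: L0/L1/L2 = -/D/AE → run D
t=20: L0/L1/L2 = -/-/AED → run A
t=21: L0/L1/L2 = -/-/ED → run E
t=22: L0/L1/L2 = -/-/ED → run E
t=23: L0/L1/L2 = -/-/D → run D
t=24: (idle)
t=25: (idle)
t=26: (idle)
t=27: (idle)
t=28: (idle)

context switches = 10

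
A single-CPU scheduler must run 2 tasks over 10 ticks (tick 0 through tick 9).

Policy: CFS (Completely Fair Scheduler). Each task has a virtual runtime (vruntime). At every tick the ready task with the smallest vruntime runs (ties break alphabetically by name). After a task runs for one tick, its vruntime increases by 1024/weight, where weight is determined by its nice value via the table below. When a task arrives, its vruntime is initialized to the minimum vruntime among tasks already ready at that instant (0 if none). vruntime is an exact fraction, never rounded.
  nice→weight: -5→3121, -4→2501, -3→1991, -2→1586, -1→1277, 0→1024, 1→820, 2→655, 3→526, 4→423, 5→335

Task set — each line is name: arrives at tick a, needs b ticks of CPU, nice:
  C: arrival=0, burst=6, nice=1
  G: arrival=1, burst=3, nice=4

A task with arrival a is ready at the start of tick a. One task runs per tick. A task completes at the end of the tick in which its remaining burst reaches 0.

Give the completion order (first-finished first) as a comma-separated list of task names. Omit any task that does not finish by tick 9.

completion order = G, C

t=0: vr[C=0] → run C
t=1: vr[C=256/205 G=256/205] → run C
t=2: vr[C=512/205 G=256/205] → run G
t=3: vr[C=512/205 G=318208/86715] → run C
t=4: vr[C=768/205 G=318208/86715] → run G
t=5: vr[C=768/205 G=528128/86715] → run C
t=6: vr[C=1024/205 G=528128/86715] → run C
t=7: vr[C=256/41 G=528128/86715] → run G
t=8: vr[C=256/41] → run C
t=9: (idle)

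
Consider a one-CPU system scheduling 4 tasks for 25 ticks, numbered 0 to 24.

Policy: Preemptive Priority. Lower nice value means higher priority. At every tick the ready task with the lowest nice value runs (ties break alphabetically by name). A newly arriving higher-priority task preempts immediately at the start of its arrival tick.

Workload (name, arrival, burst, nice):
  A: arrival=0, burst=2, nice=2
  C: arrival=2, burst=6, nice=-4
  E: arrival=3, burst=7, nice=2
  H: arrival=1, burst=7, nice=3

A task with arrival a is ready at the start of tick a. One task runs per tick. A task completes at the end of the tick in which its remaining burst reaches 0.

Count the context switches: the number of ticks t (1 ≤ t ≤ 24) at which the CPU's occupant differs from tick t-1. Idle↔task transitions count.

t=0: ready={A} → run A
t=1: ready={A,H} → run A
t=2: ready={C,H} → run C
t=3: ready={C,E,H} → run C
t=4: ready={C,E,H} → run C
t=5: ready={C,E,H} → run C
t=6: ready={C,E,H} → run C
t=7: ready={C,E,H} → run C
t=8: ready={E,H} → run E
t=9: ready={E,H} → run E
t=10: ready={E,H} → run E
t=11: ready={E,H} → run E
t=12: ready={E,H} → run E
t=13: ready={E,H} → run E
t=14: ready={E,H} → run E
t=15: ready={H} → run H
t=16: ready={H} → run H
t=17: ready={H} → run H
t=18: ready={H} → run H
t=19: ready={H} → run H
t=20: ready={H} → run H
t=21: ready={H} → run H
t=22: (idle)
t=23: (idle)
t=24: (idle)

context switches = 4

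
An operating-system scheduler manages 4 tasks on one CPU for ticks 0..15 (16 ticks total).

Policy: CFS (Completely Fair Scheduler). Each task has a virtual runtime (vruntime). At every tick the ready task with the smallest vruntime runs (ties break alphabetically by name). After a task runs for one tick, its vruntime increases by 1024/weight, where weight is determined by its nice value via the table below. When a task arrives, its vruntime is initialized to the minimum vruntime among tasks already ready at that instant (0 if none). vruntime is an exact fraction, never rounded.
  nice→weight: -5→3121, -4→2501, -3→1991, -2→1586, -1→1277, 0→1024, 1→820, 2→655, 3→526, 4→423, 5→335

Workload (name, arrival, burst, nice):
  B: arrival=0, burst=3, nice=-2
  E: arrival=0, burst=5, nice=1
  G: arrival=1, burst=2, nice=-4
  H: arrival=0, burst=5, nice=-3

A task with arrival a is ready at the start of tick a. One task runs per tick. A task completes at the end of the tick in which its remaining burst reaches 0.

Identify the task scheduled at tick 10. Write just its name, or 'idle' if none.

running at tick 10 = H

t=0: vr[B=0 E=0 H=0] → run B
t=1: vr[B=512/793 E=0 G=0 H=0] → run E
t=2: vr[B=512/793 E=256/205 G=0 H=0] → run G
t=3: vr[B=512/793 E=256/205 G=1024/2501 H=0] → run H
t=4: vr[B=512/793 E=256/205 G=1024/2501 H=1024/1991] → run G
t=5: vr[B=512/793 E=256/205 H=1024/1991] → run H
t=6: vr[B=512/793 E=256/205 H=2048/1991] → run B
t=7: vr[B=1024/793 E=256/205 H=2048/1991] → run H
t=8: vr[B=1024/793 E=256/205 H=3072/1991] → run E
t=9: vr[B=1024/793 E=512/205 H=3072/1991] → run B
t=10: vr[E=512/205 H=3072/1991] → run H
t=11: vr[E=512/205 H=4096/1991] → run H
t=12: vr[E=512/205] → run E
t=13: vr[E=768/205] → run E
t=14: vr[E=1024/205] → run E
t=15: (idle)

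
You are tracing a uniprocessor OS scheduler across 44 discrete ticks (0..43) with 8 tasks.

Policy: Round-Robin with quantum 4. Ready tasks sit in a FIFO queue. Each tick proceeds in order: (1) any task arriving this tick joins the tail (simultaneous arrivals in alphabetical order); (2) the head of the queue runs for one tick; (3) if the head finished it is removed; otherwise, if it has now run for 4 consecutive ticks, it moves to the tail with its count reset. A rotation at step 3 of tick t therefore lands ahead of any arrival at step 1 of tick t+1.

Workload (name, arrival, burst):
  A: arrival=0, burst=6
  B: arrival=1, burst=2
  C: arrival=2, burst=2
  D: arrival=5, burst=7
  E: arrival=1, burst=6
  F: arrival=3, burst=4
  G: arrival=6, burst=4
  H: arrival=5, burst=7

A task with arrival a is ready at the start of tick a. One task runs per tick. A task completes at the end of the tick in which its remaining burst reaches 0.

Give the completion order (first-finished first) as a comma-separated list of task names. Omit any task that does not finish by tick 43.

t=0: queue=[A] q_used=0 → run A
t=1: queue=[A,B,E] q_used=1 → run A
t=2: queue=[A,B,E,C] q_used=2 → run A
t=3: queue=[A,B,E,C,F] q_used=3 → run A
t=4: queue=[B,E,C,F,A] q_used=0 → run B
t=5: queue=[B,E,C,F,A,D,H] q_used=1 → run B
t=6: queue=[E,C,F,A,D,H,G] q_used=0 → run E
t=7: queue=[E,C,F,A,D,H,G] q_used=1 → run E
t=8: queue=[E,C,F,A,D,H,G] q_used=2 → run E
t=9: queue=[E,C,F,A,D,H,G] q_used=3 → run E
t=10: queue=[C,F,A,D,H,G,E] q_used=0 → run C
t=11: queue=[C,F,A,D,H,G,E] q_used=1 → run C
t=12: queue=[F,A,D,H,G,E] q_used=0 → run F
t=13: queue=[F,A,D,H,G,E] q_used=1 → run F
t=14: queue=[F,A,D,H,G,E] q_used=2 → run F
t=15: queue=[F,A,D,H,G,E] q_used=3 → run F
t=16: queue=[A,D,H,G,E] q_used=0 → run A
t=17: queue=[A,D,H,G,E] q_used=1 → run A
t=18: queue=[D,H,G,E] q_used=0 → run D
t=19: queue=[D,H,G,E] q_used=1 → run D
t=20: queue=[D,H,G,E] q_used=2 → run D
t=21: queue=[D,H,G,E] q_used=3 → run D
t=22: queue=[H,G,E,D] q_used=0 → run H
t=23: queue=[H,G,E,D] q_used=1 → run H
t=24: queue=[H,G,E,D] q_used=2 → run H
t=25: queue=[H,G,E,D] q_used=3 → run H
t=26: queue=[G,E,D,H] q_used=0 → run G
t=27: queue=[G,E,D,H] q_used=1 → run G
t=28: queue=[G,E,D,H] q_used=2 → run G
t=29: queue=[G,E,D,H] q_used=3 → run G
t=30: queue=[E,D,H] q_used=0 → run E
t=31: queue=[E,D,H] q_used=1 → run E
t=32: queue=[D,H] q_used=0 → run D
t=33: queue=[D,H] q_used=1 → run D
t=34: queue=[D,H] q_used=2 → run D
t=35: queue=[H] q_used=0 → run H
t=36: queue=[H] q_used=1 → run H
t=37: queue=[H] q_used=2 → run H
t=38: (idle)
t=39: (idle)
t=40: (idle)
t=41: (idle)
t=42: (idle)
t=43: (idle)

completion order = B, C, F, A, G, E, D, H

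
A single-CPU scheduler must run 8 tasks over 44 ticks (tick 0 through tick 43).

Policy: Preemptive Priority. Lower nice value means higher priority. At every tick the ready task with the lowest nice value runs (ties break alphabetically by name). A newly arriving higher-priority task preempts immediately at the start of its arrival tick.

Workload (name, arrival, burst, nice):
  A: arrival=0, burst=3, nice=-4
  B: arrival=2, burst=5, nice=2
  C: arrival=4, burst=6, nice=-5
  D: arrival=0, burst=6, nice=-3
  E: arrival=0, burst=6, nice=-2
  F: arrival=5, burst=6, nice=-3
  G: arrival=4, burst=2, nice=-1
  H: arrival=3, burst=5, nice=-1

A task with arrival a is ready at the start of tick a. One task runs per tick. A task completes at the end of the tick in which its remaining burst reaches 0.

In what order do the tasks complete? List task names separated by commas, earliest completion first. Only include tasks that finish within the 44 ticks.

completion order = A, C, D, F, E, G, H, B

t=0: ready={A,D,E} → run A
t=1: ready={A,D,E} → run A
t=2: ready={A,B,D,E} → run A
t=3: ready={B,D,E,H} → run D
t=4: ready={B,C,D,E,G,H} → run C
t=5: ready={B,C,D,E,F,G,H} → run C
t=6: ready={B,C,D,E,F,G,H} → run C
t=7: ready={B,C,D,E,F,G,H} → run C
t=8: ready={B,C,D,E,F,G,H} → run C
t=9: ready={B,C,D,E,F,G,H} → run C
t=10: ready={B,D,E,F,G,H} → run D
t=11: ready={B,D,E,F,G,H} → run D
t=12: ready={B,D,E,F,G,H} → run D
t=13: ready={B,D,E,F,G,H} → run D
t=14: ready={B,D,E,F,G,H} → run D
t=15: ready={B,E,F,G,H} → run F
t=16: ready={B,E,F,G,H} → run F
t=17: ready={B,E,F,G,H} → run F
t=18: ready={B,E,F,G,H} → run F
t=19: ready={B,E,F,G,H} → run F
t=20: ready={B,E,F,G,H} → run F
t=21: ready={B,E,G,H} → run E
t=22: ready={B,E,G,H} → run E
t=23: ready={B,E,G,H} → run E
t=24: ready={B,E,G,H} → run E
t=25: ready={B,E,G,H} → run E
t=26: ready={B,E,G,H} → run E
t=27: ready={B,G,H} → run G
t=28: ready={B,G,H} → run G
t=29: ready={B,H} → run H
t=30: ready={B,H} → run H
t=31: ready={B,H} → run H
t=32: ready={B,H} → run H
t=33: ready={B,H} → run H
t=34: ready={B} → run B
t=35: ready={B} → run B
t=36: ready={B} → run B
t=37: ready={B} → run B
t=38: ready={B} → run B
t=39: (idle)
t=40: (idle)
t=41: (idle)
t=42: (idle)
t=43: (idle)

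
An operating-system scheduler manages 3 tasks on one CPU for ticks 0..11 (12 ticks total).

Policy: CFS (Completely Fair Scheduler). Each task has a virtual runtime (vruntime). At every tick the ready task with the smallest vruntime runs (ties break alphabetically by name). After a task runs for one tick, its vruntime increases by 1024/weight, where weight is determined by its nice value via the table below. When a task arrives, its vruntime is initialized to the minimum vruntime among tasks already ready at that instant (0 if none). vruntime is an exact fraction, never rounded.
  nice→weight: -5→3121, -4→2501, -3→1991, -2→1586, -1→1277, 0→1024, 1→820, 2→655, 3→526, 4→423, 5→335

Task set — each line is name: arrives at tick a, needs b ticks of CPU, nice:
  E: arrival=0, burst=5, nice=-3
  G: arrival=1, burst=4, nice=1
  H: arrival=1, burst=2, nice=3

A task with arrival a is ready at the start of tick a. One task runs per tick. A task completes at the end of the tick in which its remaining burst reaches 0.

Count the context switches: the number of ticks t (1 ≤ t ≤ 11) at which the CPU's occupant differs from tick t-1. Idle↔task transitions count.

context switches = 8

t=0: vr[E=0] → run E
t=1: vr[E=1024/1991 G=1024/1991 H=1024/1991] → run E
t=2: vr[E=2048/1991 G=1024/1991 H=1024/1991] → run G
t=3: vr[E=2048/1991 G=719616/408155 H=1024/1991] → run H
t=4: vr[E=2048/1991 G=719616/408155 H=1288704/523633] → run E
t=5: vr[E=3072/1991 G=719616/408155 H=1288704/523633] → run E
t=6: vr[E=4096/1991 G=719616/408155 H=1288704/523633] → run G
t=7: vr[E=4096/1991 G=1229312/408155 H=1288704/523633] → run E
t=8: vr[G=1229312/408155 H=1288704/523633] → run H
t=9: vr[G=1229312/408155] → run G
t=10: vr[G=1739008/408155] → run G
t=11: (idle)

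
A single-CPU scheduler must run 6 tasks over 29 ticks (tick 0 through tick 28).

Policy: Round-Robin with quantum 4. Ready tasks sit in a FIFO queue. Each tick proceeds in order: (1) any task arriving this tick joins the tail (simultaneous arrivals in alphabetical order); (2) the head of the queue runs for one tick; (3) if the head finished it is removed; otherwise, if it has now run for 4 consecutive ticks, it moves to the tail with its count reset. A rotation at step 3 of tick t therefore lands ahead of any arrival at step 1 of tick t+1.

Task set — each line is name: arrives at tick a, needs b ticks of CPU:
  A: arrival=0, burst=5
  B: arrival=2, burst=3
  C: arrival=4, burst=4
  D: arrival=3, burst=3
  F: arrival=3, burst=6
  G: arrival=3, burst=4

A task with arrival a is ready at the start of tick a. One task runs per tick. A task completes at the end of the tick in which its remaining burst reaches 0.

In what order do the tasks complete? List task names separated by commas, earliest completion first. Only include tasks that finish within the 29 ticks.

t=0: queue=[A] q_used=0 → run A
t=1: queue=[A] q_used=1 → run A
t=2: queue=[A,B] q_used=2 → run A
t=3: queue=[A,B,D,F,G] q_used=3 → run A
t=4: queue=[B,D,F,G,A,C] q_used=0 → run B
t=5: queue=[B,D,F,G,A,C] q_used=1 → run B
t=6: queue=[B,D,F,G,A,C] q_used=2 → run B
t=7: queue=[D,F,G,A,C] q_used=0 → run D
t=8: queue=[D,F,G,A,C] q_used=1 → run D
t=9: queue=[D,F,G,A,C] q_used=2 → run D
t=10: queue=[F,G,A,C] q_used=0 → run F
t=11: queue=[F,G,A,C] q_used=1 → run F
t=12: queue=[F,G,A,C] q_used=2 → run F
t=13: queue=[F,G,A,C] q_used=3 → run F
t=14: queue=[G,A,C,F] q_used=0 → run G
t=15: queue=[G,A,C,F] q_used=1 → run G
t=16: queue=[G,A,C,F] q_used=2 → run G
t=17: queue=[G,A,C,F] q_used=3 → run G
t=18: queue=[A,C,F] q_used=0 → run A
t=19: queue=[C,F] q_used=0 → run C
t=20: queue=[C,F] q_used=1 → run C
t=21: queue=[C,F] q_used=2 → run C
t=22: queue=[C,F] q_used=3 → run C
t=23: queue=[F] q_used=0 → run F
t=24: queue=[F] q_used=1 → run F
t=25: (idle)
t=26: (idle)
t=27: (idle)
t=28: (idle)

completion order = B, D, G, A, C, F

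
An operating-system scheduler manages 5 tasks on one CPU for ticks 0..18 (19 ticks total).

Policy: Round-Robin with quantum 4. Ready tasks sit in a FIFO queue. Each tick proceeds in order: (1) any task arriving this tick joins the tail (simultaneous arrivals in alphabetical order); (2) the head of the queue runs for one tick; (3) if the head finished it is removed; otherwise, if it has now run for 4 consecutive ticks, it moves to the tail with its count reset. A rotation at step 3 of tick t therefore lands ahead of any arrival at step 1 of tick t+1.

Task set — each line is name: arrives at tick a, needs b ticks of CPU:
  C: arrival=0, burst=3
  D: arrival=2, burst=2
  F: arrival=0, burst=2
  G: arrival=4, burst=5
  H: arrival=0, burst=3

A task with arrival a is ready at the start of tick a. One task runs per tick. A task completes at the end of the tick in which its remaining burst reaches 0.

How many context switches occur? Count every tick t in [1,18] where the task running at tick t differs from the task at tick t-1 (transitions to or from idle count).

t=0: queue=[C,F,H] q_used=0 → run C
t=1: queue=[C,F,H] q_used=1 → run C
t=2: queue=[C,F,H,D] q_used=2 → run C
t=3: queue=[F,H,D] q_used=0 → run F
t=4: queue=[F,H,D,G] q_used=1 → run F
t=5: queue=[H,D,G] q_used=0 → run H
t=6: queue=[H,D,G] q_used=1 → run H
t=7: queue=[H,D,G] q_used=2 → run H
t=8: queue=[D,G] q_used=0 → run D
t=9: queue=[D,G] q_used=1 → run D
t=10: queue=[G] q_used=0 → run G
t=11: queue=[G] q_used=1 → run G
t=12: queue=[G] q_used=2 → run G
t=13: queue=[G] q_used=3 → run G
t=14: queue=[G] q_used=0 → run G
t=15: (idle)
t=16: (idle)
t=17: (idle)
t=18: (idle)

context switches = 5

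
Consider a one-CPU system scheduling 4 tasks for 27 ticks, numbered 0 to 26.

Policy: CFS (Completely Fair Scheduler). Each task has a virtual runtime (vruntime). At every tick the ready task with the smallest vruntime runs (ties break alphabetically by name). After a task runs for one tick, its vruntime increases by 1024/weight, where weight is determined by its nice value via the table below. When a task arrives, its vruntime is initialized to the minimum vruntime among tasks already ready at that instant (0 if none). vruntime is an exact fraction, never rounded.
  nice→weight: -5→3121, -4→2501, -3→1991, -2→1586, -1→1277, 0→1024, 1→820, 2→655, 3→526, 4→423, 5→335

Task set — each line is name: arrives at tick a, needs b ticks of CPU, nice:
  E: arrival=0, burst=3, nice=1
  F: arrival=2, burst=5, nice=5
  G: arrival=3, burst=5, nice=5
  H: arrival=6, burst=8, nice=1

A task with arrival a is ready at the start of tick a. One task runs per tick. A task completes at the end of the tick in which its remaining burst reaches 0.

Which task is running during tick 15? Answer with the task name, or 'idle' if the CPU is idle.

running at tick 15 = G

t=0: vr[E=0] → run E
t=1: vr[E=256/205] → run E
t=2: vr[E=512/205 F=512/205] → run E
t=3: vr[F=512/205 G=512/205] → run F
t=4: vr[F=76288/13735 G=512/205] → run G
t=5: vr[F=76288/13735 G=76288/13735] → run F
t=6: vr[F=118272/13735 G=76288/13735 H=76288/13735] → run G
t=7: vr[F=118272/13735 G=118272/13735 H=76288/13735] → run H
t=8: vr[F=118272/13735 G=118272/13735 H=18688/2747] → run H
t=9: vr[F=118272/13735 G=118272/13735 H=110592/13735] → run H
t=10: vr[F=118272/13735 G=118272/13735 H=127744/13735] → run F
t=11: vr[F=160256/13735 G=118272/13735 H=127744/13735] → run G
t=12: vr[F=160256/13735 G=160256/13735 H=127744/13735] → run H
t=13: vr[F=160256/13735 G=160256/13735 H=144896/13735] → run H
t=14: vr[F=160256/13735 G=160256/13735 H=162048/13735] → run F
t=15: vr[F=40448/2747 G=160256/13735 H=162048/13735] → run G
t=16: vr[F=40448/2747 G=40448/2747 H=162048/13735] → run H
t=17: vr[F=40448/2747 G=40448/2747 H=35840/2747] → run H
t=18: vr[F=40448/2747 G=40448/2747 H=196352/13735] → run H
t=19: vr[F=40448/2747 G=40448/2747] → run F
t=20: vr[G=40448/2747] → run G
t=21: (idle)
t=22: (idle)
t=23: (idle)
t=24: (idle)
t=25: (idle)
t=26: (idle)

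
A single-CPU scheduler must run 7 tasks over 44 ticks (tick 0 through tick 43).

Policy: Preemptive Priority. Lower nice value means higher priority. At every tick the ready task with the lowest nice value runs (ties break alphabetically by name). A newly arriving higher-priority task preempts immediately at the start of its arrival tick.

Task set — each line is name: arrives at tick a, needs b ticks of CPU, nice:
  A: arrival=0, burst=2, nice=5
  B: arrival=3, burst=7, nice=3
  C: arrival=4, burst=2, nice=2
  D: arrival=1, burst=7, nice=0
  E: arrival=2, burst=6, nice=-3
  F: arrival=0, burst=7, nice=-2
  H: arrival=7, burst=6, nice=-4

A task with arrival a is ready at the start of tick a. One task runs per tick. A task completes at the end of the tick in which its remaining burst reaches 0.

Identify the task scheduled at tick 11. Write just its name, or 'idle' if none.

running at tick 11 = H

t=0: ready={A,F} → run F
t=1: ready={A,D,F} → run F
t=2: ready={A,D,E,F} → run E
t=3: ready={A,B,D,E,F} → run E
t=4: ready={A,B,C,D,E,F} → run E
t=5: ready={A,B,C,D,E,F} → run E
t=6: ready={A,B,C,D,E,F} → run E
t=7: ready={A,B,C,D,E,F,H} → run H
t=8: ready={A,B,C,D,E,F,H} → run H
t=9: ready={A,B,C,D,E,F,H} → run H
t=10: ready={A,B,C,D,E,F,H} → run H
t=11: ready={A,B,C,D,E,F,H} → run H
t=12: ready={A,B,C,D,E,F,H} → run H
t=13: ready={A,B,C,D,E,F} → run E
t=14: ready={A,B,C,D,F} → run F
t=15: ready={A,B,C,D,F} → run F
t=16: ready={A,B,C,D,F} → run F
t=17: ready={A,B,C,D,F} → run F
t=18: ready={A,B,C,D,F} → run F
t=19: ready={A,B,C,D} → run D
t=20: ready={A,B,C,D} → run D
t=21: ready={A,B,C,D} → run D
t=22: ready={A,B,C,D} → run D
t=23: ready={A,B,C,D} → run D
t=24: ready={A,B,C,D} → run D
t=25: ready={A,B,C,D} → run D
t=26: ready={A,B,C} → run C
t=27: ready={A,B,C} → run C
t=28: ready={A,B} → run B
t=29: ready={A,B} → run B
t=30: ready={A,B} → run B
t=31: ready={A,B} → run B
t=32: ready={A,B} → run B
t=33: ready={A,B} → run B
t=34: ready={A,B} → run B
t=35: ready={A} → run A
t=36: ready={A} → run A
t=37: (idle)
t=38: (idle)
t=39: (idle)
t=40: (idle)
t=41: (idle)
t=42: (idle)
t=43: (idle)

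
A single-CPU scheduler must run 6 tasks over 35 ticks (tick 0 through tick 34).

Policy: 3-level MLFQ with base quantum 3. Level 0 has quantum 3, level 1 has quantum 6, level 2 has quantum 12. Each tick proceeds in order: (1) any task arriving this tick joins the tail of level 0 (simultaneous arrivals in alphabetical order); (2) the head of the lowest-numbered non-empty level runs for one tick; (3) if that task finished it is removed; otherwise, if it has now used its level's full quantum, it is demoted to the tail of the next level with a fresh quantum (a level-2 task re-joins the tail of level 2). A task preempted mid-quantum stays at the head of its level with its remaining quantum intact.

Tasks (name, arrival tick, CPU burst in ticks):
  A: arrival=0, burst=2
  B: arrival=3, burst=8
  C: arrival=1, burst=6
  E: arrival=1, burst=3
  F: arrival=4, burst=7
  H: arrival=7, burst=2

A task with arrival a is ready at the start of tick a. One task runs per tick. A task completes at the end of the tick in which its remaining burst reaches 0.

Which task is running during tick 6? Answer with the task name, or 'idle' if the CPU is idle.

t=0: L0/L1/L2 = A/-/- → run A
t=1: L0/L1/L2 = ACE/-/- → run A
t=2: L0/L1/L2 = CE/-/- → run C
t=3: L0/L1/L2 = CEB/-/- → run C
t=4: L0/L1/L2 = CEBF/-/- → run C
t=5: L0/L1/L2 = EBF/C/- → run E
t=6: L0/L1/L2 = EBF/C/- → run E
t=7: L0/L1/L2 = EBFH/C/- → run E
t=8: L0/L1/L2 = BFH/C/- → run B
t=9: L0/L1/L2 = BFH/C/- → run B
t=10: L0/L1/L2 = BFH/C/- → run B
t=11: L0/L1/L2 = FH/CB/- → run F
t=12: L0/L1/L2 = FH/CB/- → run F
t=13: L0/L1/L2 = FH/CB/- → run F
t=14: L0/L1/L2 = H/CBF/- → run H
t=15: L0/L1/L2 = H/CBF/- → run H
t=16: L0/L1/L2 = -/CBF/- → run C
t=17: L0/L1/L2 = -/CBF/- → run C
t=18: L0/L1/L2 = -/CBF/- → run C
t=19: L0/L1/L2 = -/BF/- → run B
t=20: L0/L1/L2 = -/BF/- → run B
t=21: L0/L1/L2 = -/BF/- → run B
t=22: L0/L1/L2 = -/BF/- → run B
t=23: L0/L1/L2 = -/BF/- → run B
t=24: L0/L1/L2 = -/F/- → run F
t=25: L0/L1/L2 = -/F/- → run F
t=26: L0/L1/L2 = -/F/- → run F
t=27: L0/L1/L2 = -/F/- → run F
t=28: (idle)
t=29: (idle)
t=30: (idle)
t=31: (idle)
t=32: (idle)
t=33: (idle)
t=34: (idle)

running at tick 6 = E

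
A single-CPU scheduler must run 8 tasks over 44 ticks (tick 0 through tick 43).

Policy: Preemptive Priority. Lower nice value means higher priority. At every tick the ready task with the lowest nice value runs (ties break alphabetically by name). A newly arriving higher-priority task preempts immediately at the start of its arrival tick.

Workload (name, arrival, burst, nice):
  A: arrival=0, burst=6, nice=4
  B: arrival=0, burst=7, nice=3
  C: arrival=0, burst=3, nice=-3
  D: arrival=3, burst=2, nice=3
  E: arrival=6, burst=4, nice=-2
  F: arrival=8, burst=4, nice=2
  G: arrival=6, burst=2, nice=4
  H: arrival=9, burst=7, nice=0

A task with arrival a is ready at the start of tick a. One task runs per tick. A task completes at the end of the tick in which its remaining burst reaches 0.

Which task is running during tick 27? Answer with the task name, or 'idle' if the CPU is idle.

running at tick 27 = A

t=0: ready={A,B,C} → run C
t=1: ready={A,B,C} → run C
t=2: ready={A,B,C} → run C
t=3: ready={A,B,D} → run B
t=4: ready={A,B,D} → run B
t=5: ready={A,B,D} → run B
t=6: ready={A,B,D,E,G} → run E
t=7: ready={A,B,D,E,G} → run E
t=8: ready={A,B,D,E,F,G} → run E
t=9: ready={A,B,D,E,F,G,H} → run E
t=10: ready={A,B,D,F,G,H} → run H
t=11: ready={A,B,D,F,G,H} → run H
t=12: ready={A,B,D,F,G,H} → run H
t=13: ready={A,B,D,F,G,H} → run H
t=14: ready={A,B,D,F,G,H} → run H
t=15: ready={A,B,D,F,G,H} → run H
t=16: ready={A,B,D,F,G,H} → run H
t=17: ready={A,B,D,F,G} → run F
t=18: ready={A,B,D,F,G} → run F
t=19: ready={A,B,D,F,G} → run F
t=20: ready={A,B,D,F,G} → run F
t=21: ready={A,B,D,G} → run B
t=22: ready={A,B,D,G} → run B
t=23: ready={A,B,D,G} → run B
t=24: ready={A,B,D,G} → run B
t=25: ready={A,D,G} → run D
t=26: ready={A,D,G} → run D
t=27: ready={A,G} → run A
t=28: ready={A,G} → run A
t=29: ready={A,G} → run A
t=30: ready={A,G} → run A
t=31: ready={A,G} → run A
t=32: ready={A,G} → run A
t=33: ready={G} → run G
t=34: ready={G} → run G
t=35: (idle)
t=36: (idle)
t=37: (idle)
t=38: (idle)
t=39: (idle)
t=40: (idle)
t=41: (idle)
t=42: (idle)
t=43: (idle)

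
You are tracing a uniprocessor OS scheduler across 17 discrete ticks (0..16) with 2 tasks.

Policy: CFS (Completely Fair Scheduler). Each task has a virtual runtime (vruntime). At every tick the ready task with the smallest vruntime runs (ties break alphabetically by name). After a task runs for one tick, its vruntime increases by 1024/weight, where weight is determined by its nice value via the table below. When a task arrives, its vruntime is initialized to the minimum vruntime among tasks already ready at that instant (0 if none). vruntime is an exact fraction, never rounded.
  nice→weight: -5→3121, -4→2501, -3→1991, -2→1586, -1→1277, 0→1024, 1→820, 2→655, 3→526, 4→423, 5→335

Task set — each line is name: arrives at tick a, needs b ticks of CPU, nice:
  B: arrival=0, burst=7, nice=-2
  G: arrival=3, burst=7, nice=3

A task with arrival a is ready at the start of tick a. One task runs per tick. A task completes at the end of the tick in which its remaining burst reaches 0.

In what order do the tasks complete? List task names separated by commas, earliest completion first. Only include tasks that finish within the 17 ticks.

completion order = B, G

t=0: vr[B=0] → run B
t=1: vr[B=512/793] → run B
t=2: vr[B=1024/793] → run B
t=3: vr[B=1536/793 G=1536/793] → run B
t=4: vr[B=2048/793 G=1536/793] → run G
t=5: vr[B=2048/793 G=809984/208559] → run B
t=6: vr[B=2560/793 G=809984/208559] → run B
t=7: vr[B=3072/793 G=809984/208559] → run B
t=8: vr[G=809984/208559] → run G
t=9: vr[G=1216000/208559] → run G
t=10: vr[G=1622016/208559] → run G
t=11: vr[G=2028032/208559] → run G
t=12: vr[G=2434048/208559] → run G
t=13: vr[G=2840064/208559] → run G
t=14: (idle)
t=15: (idle)
t=16: (idle)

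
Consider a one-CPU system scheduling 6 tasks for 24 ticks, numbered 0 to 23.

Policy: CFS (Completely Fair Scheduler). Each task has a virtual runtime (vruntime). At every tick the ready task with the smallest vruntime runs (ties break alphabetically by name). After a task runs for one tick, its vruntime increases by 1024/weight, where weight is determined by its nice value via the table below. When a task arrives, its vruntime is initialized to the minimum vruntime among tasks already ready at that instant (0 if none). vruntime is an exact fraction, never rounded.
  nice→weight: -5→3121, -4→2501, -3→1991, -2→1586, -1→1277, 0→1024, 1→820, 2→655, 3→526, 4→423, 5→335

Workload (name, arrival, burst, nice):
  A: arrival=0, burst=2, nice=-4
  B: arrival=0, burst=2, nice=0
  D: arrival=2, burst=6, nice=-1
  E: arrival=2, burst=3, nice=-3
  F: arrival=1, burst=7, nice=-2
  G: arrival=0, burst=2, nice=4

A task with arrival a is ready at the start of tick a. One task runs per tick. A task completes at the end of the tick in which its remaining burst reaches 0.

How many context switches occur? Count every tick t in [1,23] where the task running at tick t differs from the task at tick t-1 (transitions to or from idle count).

context switches = 21

t=0: vr[A=0 B=0 G=0] → run A
t=1: vr[A=1024/2501 B=0 F=0 G=0] → run B
t=2: vr[A=1024/2501 B=1 D=0 E=0 F=0 G=0] → run D
t=3: vr[A=1024/2501 B=1 D=1024/1277 E=0 F=0 G=0] → run E
t=4: vr[A=1024/2501 B=1 D=1024/1277 E=1024/1991 F=0 G=0] → run F
t=5: vr[A=1024/2501 B=1 D=1024/1277 E=1024/1991 F=512/793 G=0] → run G
t=6: vr[A=1024/2501 B=1 D=1024/1277 E=1024/1991 F=512/793 G=1024/423] → run A
t=7: vr[B=1 D=1024/1277 E=1024/1991 F=512/793 G=1024/423] → run E
t=8: vr[B=1 D=1024/1277 E=2048/1991 F=512/793 G=1024/423] → run F
t=9: vr[B=1 D=1024/1277 E=2048/1991 F=1024/793 G=1024/423] → run D
t=10: vr[B=1 D=2048/1277 E=2048/1991 F=1024/793 G=1024/423] → run B
t=11: vr[D=2048/1277 E=2048/1991 F=1024/793 G=1024/423] → run E
t=12: vr[D=2048/1277 F=1024/793 G=1024/423] → run F
t=13: vr[D=2048/1277 F=1536/793 G=1024/423] → run D
t=14: vr[D=3072/1277 F=1536/793 G=1024/423] → run F
t=15: vr[D=3072/1277 F=2048/793 G=1024/423] → run D
t=16: vr[D=4096/1277 F=2048/793 G=1024/423] → run G
t=17: vr[D=4096/1277 F=2048/793] → run F
t=18: vr[D=4096/1277 F=2560/793] → run D
t=19: vr[D=5120/1277 F=2560/793] → run F
t=20: vr[D=5120/1277 F=3072/793] → run F
t=21: vr[D=5120/1277] → run D
t=22: (idle)
t=23: (idle)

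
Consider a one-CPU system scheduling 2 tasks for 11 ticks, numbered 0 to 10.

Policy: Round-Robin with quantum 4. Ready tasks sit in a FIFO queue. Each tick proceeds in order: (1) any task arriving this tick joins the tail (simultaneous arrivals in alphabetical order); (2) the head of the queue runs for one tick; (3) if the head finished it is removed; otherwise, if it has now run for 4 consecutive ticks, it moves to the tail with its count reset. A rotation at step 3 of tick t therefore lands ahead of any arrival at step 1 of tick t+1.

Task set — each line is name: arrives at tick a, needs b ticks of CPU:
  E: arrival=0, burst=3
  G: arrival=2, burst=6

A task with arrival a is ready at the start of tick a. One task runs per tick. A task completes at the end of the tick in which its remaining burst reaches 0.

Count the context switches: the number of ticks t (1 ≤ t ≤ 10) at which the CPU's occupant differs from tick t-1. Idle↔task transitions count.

context switches = 2

t=0: queue=[E] q_used=0 → run E
t=1: queue=[E] q_used=1 → run E
t=2: queue=[E,G] q_used=2 → run E
t=3: queue=[G] q_used=0 → run G
t=4: queue=[G] q_used=1 → run G
t=5: queue=[G] q_used=2 → run G
t=6: queue=[G] q_used=3 → run G
t=7: queue=[G] q_used=0 → run G
t=8: queue=[G] q_used=1 → run G
t=9: (idle)
t=10: (idle)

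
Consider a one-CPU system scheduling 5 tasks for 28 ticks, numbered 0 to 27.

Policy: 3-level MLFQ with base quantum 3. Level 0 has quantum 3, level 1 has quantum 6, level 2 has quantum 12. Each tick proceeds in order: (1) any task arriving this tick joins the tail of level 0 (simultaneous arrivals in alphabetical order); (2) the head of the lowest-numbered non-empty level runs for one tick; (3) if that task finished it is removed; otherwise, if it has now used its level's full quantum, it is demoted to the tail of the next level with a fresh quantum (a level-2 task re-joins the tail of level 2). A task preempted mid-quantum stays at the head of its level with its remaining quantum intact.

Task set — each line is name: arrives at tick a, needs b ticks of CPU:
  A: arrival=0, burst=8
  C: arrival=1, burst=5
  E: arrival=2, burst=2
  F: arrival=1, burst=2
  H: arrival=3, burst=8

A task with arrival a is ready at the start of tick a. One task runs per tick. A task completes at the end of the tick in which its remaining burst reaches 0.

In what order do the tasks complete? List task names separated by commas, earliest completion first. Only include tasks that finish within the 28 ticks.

completion order = F, E, A, C, H

t=0: L0/L1/L2 = A/-/- → run A
t=1: L0/L1/L2 = ACF/-/- → run A
t=2: L0/L1/L2 = ACFE/-/- → run A
t=3: L0/L1/L2 = CFEH/A/- → run C
t=4: L0/L1/L2 = CFEH/A/- → run C
t=5: L0/L1/L2 = CFEH/A/- → run C
t=6: L0/L1/L2 = FEH/AC/- → run F
t=7: L0/L1/L2 = FEH/AC/- → run F
t=8: L0/L1/L2 = EH/AC/- → run E
t=9: L0/L1/L2 = EH/AC/- → run E
t=10: L0/L1/L2 = H/AC/- → run H
t=11: L0/L1/L2 = H/AC/- → run H
t=12: L0/L1/L2 = H/AC/- → run H
t=13: L0/L1/L2 = -/ACH/- → run A
t=14: L0/L1/L2 = -/ACH/- → run A
t=15: L0/L1/L2 = -/ACH/- → run A
t=16: L0/L1/L2 = -/ACH/- → run A
t=17: L0/L1/L2 = -/ACH/- → run A
t=18: L0/L1/L2 = -/CH/- → run C
t=19: L0/L1/L2 = -/CH/- → run C
t=20: L0/L1/L2 = -/H/- → run H
t=21: L0/L1/L2 = -/H/- → run H
t=22: L0/L1/L2 = -/H/- → run H
t=23: L0/L1/L2 = -/H/- → run H
t=24: L0/L1/L2 = -/H/- → run H
t=25: (idle)
t=26: (idle)
t=27: (idle)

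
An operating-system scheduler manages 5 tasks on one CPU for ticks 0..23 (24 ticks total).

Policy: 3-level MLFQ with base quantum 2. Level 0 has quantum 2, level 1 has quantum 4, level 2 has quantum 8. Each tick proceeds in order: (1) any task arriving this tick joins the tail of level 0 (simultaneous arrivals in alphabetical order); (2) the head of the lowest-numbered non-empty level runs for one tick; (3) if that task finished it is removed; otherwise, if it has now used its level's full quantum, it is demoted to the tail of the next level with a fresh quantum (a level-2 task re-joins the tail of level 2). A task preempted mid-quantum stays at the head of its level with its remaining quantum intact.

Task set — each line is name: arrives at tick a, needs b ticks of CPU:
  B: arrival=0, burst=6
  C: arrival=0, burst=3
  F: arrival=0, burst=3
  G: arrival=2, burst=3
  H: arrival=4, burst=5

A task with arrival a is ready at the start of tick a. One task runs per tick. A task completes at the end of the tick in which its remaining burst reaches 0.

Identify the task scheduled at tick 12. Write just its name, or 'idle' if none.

running at tick 12 = B

t=0: L0/L1/L2 = BCF/-/- → run B
t=1: L0/L1/L2 = BCF/-/- → run B
t=2: L0/L1/L2 = CFG/B/- → run C
t=3: L0/L1/L2 = CFG/B/- → run C
t=4: L0/L1/L2 = FGH/BC/- → run F
t=5: L0/L1/L2 = FGH/BC/- → run F
t=6: L0/L1/L2 = GH/BCF/- → run G
t=7: L0/L1/L2 = GH/BCF/- → run G
t=8: L0/L1/L2 = H/BCFG/- → run H
t=9: L0/L1/L2 = H/BCFG/- → run H
t=10: L0/L1/L2 = -/BCFGH/- → run B
t=11: L0/L1/L2 = -/BCFGH/- → run B
t=12: L0/L1/L2 = -/BCFGH/- → run B
t=13: L0/L1/L2 = -/BCFGH/- → run B
t=14: L0/L1/L2 = -/CFGH/- → run C
t=15: L0/L1/L2 = -/FGH/- → run F
t=16: L0/L1/L2 = -/GH/- → run G
t=17: L0/L1/L2 = -/H/- → run H
t=18: L0/L1/L2 = -/H/- → run H
t=19: L0/L1/L2 = -/H/- → run H
t=20: (idle)
t=21: (idle)
t=22: (idle)
t=23: (idle)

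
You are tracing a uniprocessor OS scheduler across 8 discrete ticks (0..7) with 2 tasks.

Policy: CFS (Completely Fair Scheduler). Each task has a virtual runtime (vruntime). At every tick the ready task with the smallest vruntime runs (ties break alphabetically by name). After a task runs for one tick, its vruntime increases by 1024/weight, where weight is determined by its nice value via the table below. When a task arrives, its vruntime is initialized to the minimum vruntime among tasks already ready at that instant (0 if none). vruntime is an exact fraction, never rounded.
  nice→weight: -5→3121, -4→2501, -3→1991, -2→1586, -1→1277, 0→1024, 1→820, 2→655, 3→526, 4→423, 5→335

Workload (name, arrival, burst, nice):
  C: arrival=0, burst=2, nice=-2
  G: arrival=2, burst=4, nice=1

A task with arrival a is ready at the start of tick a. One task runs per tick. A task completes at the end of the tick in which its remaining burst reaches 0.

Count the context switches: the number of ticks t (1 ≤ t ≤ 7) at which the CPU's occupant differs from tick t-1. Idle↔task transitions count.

context switches = 2

t=0: vr[C=0] → run C
t=1: vr[C=512/793] → run C
t=2: vr[G=0] → run G
t=3: vr[G=256/205] → run G
t=4: vr[G=512/205] → run G
t=5: vr[G=768/205] → run G
t=6: (idle)
t=7: (idle)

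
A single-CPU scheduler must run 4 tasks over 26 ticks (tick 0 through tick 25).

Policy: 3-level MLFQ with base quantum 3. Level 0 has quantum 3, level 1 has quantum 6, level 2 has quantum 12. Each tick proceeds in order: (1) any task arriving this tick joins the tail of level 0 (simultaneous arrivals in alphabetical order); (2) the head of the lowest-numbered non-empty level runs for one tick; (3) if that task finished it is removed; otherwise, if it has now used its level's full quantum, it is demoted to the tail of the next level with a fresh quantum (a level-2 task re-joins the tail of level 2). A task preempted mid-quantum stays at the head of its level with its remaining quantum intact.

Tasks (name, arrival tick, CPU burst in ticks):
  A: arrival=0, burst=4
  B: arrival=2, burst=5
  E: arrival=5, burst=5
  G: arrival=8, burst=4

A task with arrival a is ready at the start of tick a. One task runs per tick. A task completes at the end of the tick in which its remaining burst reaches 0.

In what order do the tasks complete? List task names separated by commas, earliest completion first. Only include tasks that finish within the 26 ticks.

completion order = A, B, E, G

t=0: L0/L1/L2 = A/-/- → run A
t=1: L0/L1/L2 = A/-/- → run A
t=2: L0/L1/L2 = AB/-/- → run A
t=3: L0/L1/L2 = B/A/- → run B
t=4: L0/L1/L2 = B/A/- → run B
t=5: L0/L1/L2 = BE/A/- → run B
t=6: L0/L1/L2 = E/AB/- → run E
t=7: L0/L1/L2 = E/AB/- → run E
t=8: L0/L1/L2 = EG/AB/- → run E
t=9: L0/L1/L2 = G/ABE/- → run G
t=10: L0/L1/L2 = G/ABE/- → run G
t=11: L0/L1/L2 = G/ABE/- → run G
t=12: L0/L1/L2 = -/ABEG/- → run A
t=13: L0/L1/L2 = -/BEG/- → run B
t=14: L0/L1/L2 = -/BEG/- → run B
t=15: L0/L1/L2 = -/EG/- → run E
t=16: L0/L1/L2 = -/EG/- → run E
t=17: L0/L1/L2 = -/G/- → run G
t=18: (idle)
t=19: (idle)
t=20: (idle)
t=21: (idle)
t=22: (idle)
t=23: (idle)
t=24: (idle)
t=25: (idle)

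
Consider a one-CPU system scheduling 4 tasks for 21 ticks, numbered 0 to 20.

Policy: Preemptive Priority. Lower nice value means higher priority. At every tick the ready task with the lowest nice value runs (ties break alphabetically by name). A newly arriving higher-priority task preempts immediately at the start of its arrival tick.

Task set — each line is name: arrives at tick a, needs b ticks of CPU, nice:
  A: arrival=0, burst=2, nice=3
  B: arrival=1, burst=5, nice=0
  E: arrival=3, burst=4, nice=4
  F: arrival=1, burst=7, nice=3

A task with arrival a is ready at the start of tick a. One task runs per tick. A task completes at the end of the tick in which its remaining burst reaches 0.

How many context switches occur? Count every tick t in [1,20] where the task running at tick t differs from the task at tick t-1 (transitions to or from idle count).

context switches = 5

t=0: ready={A} → run A
t=1: ready={A,B,F} → run B
t=2: ready={A,B,F} → run B
t=3: ready={A,B,E,F} → run B
t=4: ready={A,B,E,F} → run B
t=5: ready={A,B,E,F} → run B
t=6: ready={A,E,F} → run A
t=7: ready={E,F} → run F
t=8: ready={E,F} → run F
t=9: ready={E,F} → run F
t=10: ready={E,F} → run F
t=11: ready={E,F} → run F
t=12: ready={E,F} → run F
t=13: ready={E,F} → run F
t=14: ready={E} → run E
t=15: ready={E} → run E
t=16: ready={E} → run E
t=17: ready={E} → run E
t=18: (idle)
t=19: (idle)
t=20: (idle)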